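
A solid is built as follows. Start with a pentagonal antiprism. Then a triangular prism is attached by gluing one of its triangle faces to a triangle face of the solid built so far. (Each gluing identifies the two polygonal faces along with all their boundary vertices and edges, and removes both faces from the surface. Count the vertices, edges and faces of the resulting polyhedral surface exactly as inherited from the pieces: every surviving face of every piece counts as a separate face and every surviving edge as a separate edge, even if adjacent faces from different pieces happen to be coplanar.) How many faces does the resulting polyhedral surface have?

15

A pentagonal antiprism: V=10, E=20, F=12.
Attach a triangular prism (V=6, E=9, F=5) along a 3-gon: merge 3 vertices and 3 edges, delete both glued faces → V=13, E=26, F=15.
Check: V − E + F = 13 − 26 + 15 = 2.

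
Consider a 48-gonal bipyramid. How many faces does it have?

96

A bipyramid over an n-gon has 2n triangular faces and n + 2 vertices: V = 48 + 2 = 50, E = 3·48 = 144, F = 2·48 = 96.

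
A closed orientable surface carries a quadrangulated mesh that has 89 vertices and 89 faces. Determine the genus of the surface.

1

Every face is a square, so 2E = 4·89 = 356, giving E = 178.
χ = V − E + F = 89 − 178 + 89 = 0.
For a closed orientable surface χ = 2 − 2g, so g = (2 − (0))/2 = 1.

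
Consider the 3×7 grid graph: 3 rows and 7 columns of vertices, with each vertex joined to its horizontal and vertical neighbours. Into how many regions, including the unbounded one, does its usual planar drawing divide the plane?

The grid has V = 3·7 = 21 vertices and E = 3·6 + 7·2 = 32 edges.
F = 2 − V + E = 2 − 21 + 32 = 13.

13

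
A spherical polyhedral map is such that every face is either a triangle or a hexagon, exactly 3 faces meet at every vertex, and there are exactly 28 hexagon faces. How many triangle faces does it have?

4

Let x be the number of triangles; then F = 28 + x.
Edge–face incidences: 2E = 6·28 + 3·x = 168 + 3x.
Every vertex has degree 3, so 3V = 2E.
Euler: V − E + F = 2 ⇒ (2E)/3 − E + (28 + x) = 2.
Multiply by 6: 2·(2E) − 3·(2E) + 6·(28 + x) = 12, i.e. 168 + 6x − (168 + 3x) = 12.
Collecting terms: 3x = 12, so x = 4.
Then 2E = 168 + 3·4 = 180, so E = 90, V = 2E/3 = 60, F = 28 + 4 = 32.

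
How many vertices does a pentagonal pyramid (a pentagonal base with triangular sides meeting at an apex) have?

A pyramid on an n-gon base has one n-gon and n triangles: V = 5 + 1 = 6, E = 2·5 = 10, F = 5 + 1 = 6.
Check: V − E + F = 6 − 10 + 6 = 2.

6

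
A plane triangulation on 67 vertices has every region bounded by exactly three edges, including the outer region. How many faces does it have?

In a plane triangulation 3F = 2E and V − E + F = 2, so F = 2V − 4 = 2·67 − 4 = 130.

130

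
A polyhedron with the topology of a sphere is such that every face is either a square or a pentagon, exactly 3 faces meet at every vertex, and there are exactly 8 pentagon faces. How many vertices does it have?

16

Let x be the number of squares; then F = 8 + x.
Edge–face incidences: 2E = 5·8 + 4·x = 40 + 4x.
Every vertex has degree 3, so 3V = 2E.
Euler: V − E + F = 2 ⇒ (2E)/3 − E + (8 + x) = 2.
Multiply by 6: 2·(2E) − 3·(2E) + 6·(8 + x) = 12, i.e. 48 + 6x − (40 + 4x) = 12.
Collecting terms: 2x + 8 = 12, so 2x = 4, so x = 2.
Then 2E = 40 + 4·2 = 48, so E = 24, V = 2E/3 = 16, F = 8 + 2 = 10.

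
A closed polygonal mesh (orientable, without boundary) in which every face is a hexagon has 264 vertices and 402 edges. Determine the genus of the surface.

3

Every face is a hexagon and each edge borders two faces, so 6F = 2·402, giving F = 134.
χ = V − E + F = 264 − 402 + 134 = -4.
For a closed orientable surface χ = 2 − 2g, so g = (2 − (-4))/2 = 3.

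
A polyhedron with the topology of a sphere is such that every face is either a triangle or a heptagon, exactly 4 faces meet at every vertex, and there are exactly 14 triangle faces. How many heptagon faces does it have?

2

Let x be the number of heptagons; then F = 14 + x.
Edge–face incidences: 2E = 3·14 + 7·x = 42 + 7x.
Every vertex has degree 4, so 4V = 2E.
Euler: V − E + F = 2 ⇒ (2E)/4 − E + (14 + x) = 2.
Multiply by 8: 2·(2E) − 4·(2E) + 8·(14 + x) = 16, i.e. 112 + 8x − 2·(42 + 7x) = 16.
Collecting terms: −6x + 28 = 16, so −6x = −12, so x = 2.
Then 2E = 42 + 7·2 = 56, so E = 28, V = 2E/4 = 14, F = 14 + 2 = 16.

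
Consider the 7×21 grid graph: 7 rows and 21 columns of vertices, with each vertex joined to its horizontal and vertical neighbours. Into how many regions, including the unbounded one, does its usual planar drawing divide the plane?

The grid has V = 7·21 = 147 vertices and E = 7·20 + 21·6 = 266 edges.
F = 2 − V + E = 2 − 147 + 266 = 121.

121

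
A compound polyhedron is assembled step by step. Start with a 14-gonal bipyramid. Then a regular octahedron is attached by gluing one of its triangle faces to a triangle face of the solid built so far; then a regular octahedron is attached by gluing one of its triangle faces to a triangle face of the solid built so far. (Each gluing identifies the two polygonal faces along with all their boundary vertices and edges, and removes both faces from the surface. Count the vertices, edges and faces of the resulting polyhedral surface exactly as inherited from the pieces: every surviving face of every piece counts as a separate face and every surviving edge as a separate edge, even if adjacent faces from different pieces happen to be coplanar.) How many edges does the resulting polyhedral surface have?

60

A 14-gonal bipyramid: V=16, E=42, F=28.
Attach a regular octahedron (V=6, E=12, F=8) along a 3-gon: merge 3 vertices and 3 edges, delete both glued faces → V=19, E=51, F=34.
Attach a regular octahedron (V=6, E=12, F=8) along a 3-gon: merge 3 vertices and 3 edges, delete both glued faces → V=22, E=60, F=40.
Check: V − E + F = 22 − 60 + 40 = 2.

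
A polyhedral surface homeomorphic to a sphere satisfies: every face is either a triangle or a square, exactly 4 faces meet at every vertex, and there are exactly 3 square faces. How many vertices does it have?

9

Let x be the number of triangles; then F = 3 + x.
Edge–face incidences: 2E = 4·3 + 3·x = 12 + 3x.
Every vertex has degree 4, so 4V = 2E.
Euler: V − E + F = 2 ⇒ (2E)/4 − E + (3 + x) = 2.
Multiply by 8: 2·(2E) − 4·(2E) + 8·(3 + x) = 16, i.e. 24 + 8x − 2·(12 + 3x) = 16.
Collecting terms: 2x = 16, so x = 8.
Then 2E = 12 + 3·8 = 36, so E = 18, V = 2E/4 = 9, F = 3 + 8 = 11.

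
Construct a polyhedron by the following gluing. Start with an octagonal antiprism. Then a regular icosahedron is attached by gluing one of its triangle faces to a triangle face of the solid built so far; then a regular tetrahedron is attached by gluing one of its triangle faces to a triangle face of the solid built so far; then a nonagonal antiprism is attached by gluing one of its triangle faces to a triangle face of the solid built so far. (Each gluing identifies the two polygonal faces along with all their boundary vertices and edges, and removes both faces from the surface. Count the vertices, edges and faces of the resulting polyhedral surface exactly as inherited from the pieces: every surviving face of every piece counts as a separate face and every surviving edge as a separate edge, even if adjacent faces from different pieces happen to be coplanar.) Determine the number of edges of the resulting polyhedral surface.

An octagonal antiprism: V=16, E=32, F=18.
Attach a regular icosahedron (V=12, E=30, F=20) along a 3-gon: merge 3 vertices and 3 edges, delete both glued faces → V=25, E=59, F=36.
Attach a regular tetrahedron (V=4, E=6, F=4) along a 3-gon: merge 3 vertices and 3 edges, delete both glued faces → V=26, E=62, F=38.
Attach a nonagonal antiprism (V=18, E=36, F=20) along a 3-gon: merge 3 vertices and 3 edges, delete both glued faces → V=41, E=95, F=56.
Check: V − E + F = 41 − 95 + 56 = 2.

95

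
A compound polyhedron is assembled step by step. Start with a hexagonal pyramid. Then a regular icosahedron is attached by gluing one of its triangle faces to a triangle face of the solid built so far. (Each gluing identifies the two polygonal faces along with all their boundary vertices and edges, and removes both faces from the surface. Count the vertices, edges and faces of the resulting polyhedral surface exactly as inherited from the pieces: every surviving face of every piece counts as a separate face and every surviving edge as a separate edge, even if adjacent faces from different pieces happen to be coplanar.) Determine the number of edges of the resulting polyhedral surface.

39

A hexagonal pyramid: V=7, E=12, F=7.
Attach a regular icosahedron (V=12, E=30, F=20) along a 3-gon: merge 3 vertices and 3 edges, delete both glued faces → V=16, E=39, F=25.
Check: V − E + F = 16 − 39 + 25 = 2.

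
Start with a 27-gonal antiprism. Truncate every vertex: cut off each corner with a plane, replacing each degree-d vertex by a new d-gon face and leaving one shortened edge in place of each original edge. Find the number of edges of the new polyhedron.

The base solid has V = 54, E = 108, F = 56.
Truncation replaces each original edge-end by a new vertex, so V′ = 2E = 216.
Each original edge survives, and each old vertex of degree d contributes d new edges; summing degrees gives Σd = 2E, so E′ = E + 2E = 3E = 324.
Each original face survives and each original vertex becomes one new face: F′ = F + V = 110.

324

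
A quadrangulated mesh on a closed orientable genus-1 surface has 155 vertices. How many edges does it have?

310

χ = 2 − 2·1 = 0, and every face is a square so 4F = 2E.
V − E + F = 0 with E = 4F/2 gives 155 − (4/2 − 1)·F = 0, so F = 155 and E = 310.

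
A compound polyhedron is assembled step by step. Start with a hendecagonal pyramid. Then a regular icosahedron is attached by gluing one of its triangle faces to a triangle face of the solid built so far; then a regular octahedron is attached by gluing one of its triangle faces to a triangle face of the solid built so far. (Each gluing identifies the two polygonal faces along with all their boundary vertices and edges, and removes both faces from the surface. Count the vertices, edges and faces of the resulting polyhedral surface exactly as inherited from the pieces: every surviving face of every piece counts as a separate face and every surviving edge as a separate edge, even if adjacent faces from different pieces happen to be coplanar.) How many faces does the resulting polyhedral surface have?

36

A hendecagonal pyramid: V=12, E=22, F=12.
Attach a regular icosahedron (V=12, E=30, F=20) along a 3-gon: merge 3 vertices and 3 edges, delete both glued faces → V=21, E=49, F=30.
Attach a regular octahedron (V=6, E=12, F=8) along a 3-gon: merge 3 vertices and 3 edges, delete both glued faces → V=24, E=58, F=36.
Check: V − E + F = 24 − 58 + 36 = 2.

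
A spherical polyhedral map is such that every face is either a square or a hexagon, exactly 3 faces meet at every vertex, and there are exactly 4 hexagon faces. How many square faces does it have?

6

Let x be the number of squares; then F = 4 + x.
Edge–face incidences: 2E = 6·4 + 4·x = 24 + 4x.
Every vertex has degree 3, so 3V = 2E.
Euler: V − E + F = 2 ⇒ (2E)/3 − E + (4 + x) = 2.
Multiply by 6: 2·(2E) − 3·(2E) + 6·(4 + x) = 12, i.e. 24 + 6x − (24 + 4x) = 12.
Collecting terms: 2x = 12, so x = 6.
Then 2E = 24 + 4·6 = 48, so E = 24, V = 2E/3 = 16, F = 4 + 6 = 10.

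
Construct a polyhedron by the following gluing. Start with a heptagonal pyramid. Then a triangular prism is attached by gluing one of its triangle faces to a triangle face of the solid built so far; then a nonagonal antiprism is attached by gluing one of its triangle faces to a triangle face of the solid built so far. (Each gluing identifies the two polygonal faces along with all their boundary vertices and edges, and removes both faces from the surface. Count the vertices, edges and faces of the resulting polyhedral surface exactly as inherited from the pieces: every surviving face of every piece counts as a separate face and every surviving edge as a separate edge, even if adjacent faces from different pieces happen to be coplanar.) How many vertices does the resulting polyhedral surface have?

A heptagonal pyramid: V=8, E=14, F=8.
Attach a triangular prism (V=6, E=9, F=5) along a 3-gon: merge 3 vertices and 3 edges, delete both glued faces → V=11, E=20, F=11.
Attach a nonagonal antiprism (V=18, E=36, F=20) along a 3-gon: merge 3 vertices and 3 edges, delete both glued faces → V=26, E=53, F=29.
Check: V − E + F = 26 − 53 + 29 = 2.

26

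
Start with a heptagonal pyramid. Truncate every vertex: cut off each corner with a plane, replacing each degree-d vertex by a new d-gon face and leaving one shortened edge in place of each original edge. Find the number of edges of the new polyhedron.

42

The base solid has V = 8, E = 14, F = 8.
Truncation replaces each original edge-end by a new vertex, so V′ = 2E = 28.
Each original edge survives, and each old vertex of degree d contributes d new edges; summing degrees gives Σd = 2E, so E′ = E + 2E = 3E = 42.
Each original face survives and each original vertex becomes one new face: F′ = F + V = 16.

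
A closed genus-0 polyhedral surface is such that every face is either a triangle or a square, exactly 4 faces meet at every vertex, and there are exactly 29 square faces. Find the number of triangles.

Let x be the number of triangles; then F = 29 + x.
Edge–face incidences: 2E = 4·29 + 3·x = 116 + 3x.
Every vertex has degree 4, so 4V = 2E.
Euler: V − E + F = 2 ⇒ (2E)/4 − E + (29 + x) = 2.
Multiply by 8: 2·(2E) − 4·(2E) + 8·(29 + x) = 16, i.e. 232 + 8x − 2·(116 + 3x) = 16.
Collecting terms: 2x = 16, so x = 8.
Then 2E = 116 + 3·8 = 140, so E = 70, V = 2E/4 = 35, F = 29 + 8 = 37.

8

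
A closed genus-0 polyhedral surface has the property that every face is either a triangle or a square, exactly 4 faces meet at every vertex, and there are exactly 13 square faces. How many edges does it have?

38

Let x be the number of triangles; then F = 13 + x.
Edge–face incidences: 2E = 4·13 + 3·x = 52 + 3x.
Every vertex has degree 4, so 4V = 2E.
Euler: V − E + F = 2 ⇒ (2E)/4 − E + (13 + x) = 2.
Multiply by 8: 2·(2E) − 4·(2E) + 8·(13 + x) = 16, i.e. 104 + 8x − 2·(52 + 3x) = 16.
Collecting terms: 2x = 16, so x = 8.
Then 2E = 52 + 3·8 = 76, so E = 38, V = 2E/4 = 19, F = 13 + 8 = 21.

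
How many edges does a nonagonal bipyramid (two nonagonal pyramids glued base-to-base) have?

27

A bipyramid over an n-gon has 2n triangular faces and n + 2 vertices: V = 9 + 2 = 11, E = 3·9 = 27, F = 2·9 = 18.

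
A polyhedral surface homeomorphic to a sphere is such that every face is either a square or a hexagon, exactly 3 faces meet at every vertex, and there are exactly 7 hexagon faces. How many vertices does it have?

Let x be the number of squares; then F = 7 + x.
Edge–face incidences: 2E = 6·7 + 4·x = 42 + 4x.
Every vertex has degree 3, so 3V = 2E.
Euler: V − E + F = 2 ⇒ (2E)/3 − E + (7 + x) = 2.
Multiply by 6: 2·(2E) − 3·(2E) + 6·(7 + x) = 12, i.e. 42 + 6x − (42 + 4x) = 12.
Collecting terms: 2x = 12, so x = 6.
Then 2E = 42 + 4·6 = 66, so E = 33, V = 2E/3 = 22, F = 7 + 6 = 13.

22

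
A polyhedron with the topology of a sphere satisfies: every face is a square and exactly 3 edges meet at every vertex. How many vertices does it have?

8

Each face has 4 edges and each edge borders two faces, so 2E = 4F.
Each vertex has degree 3, so 3V = 2E and hence V = 4F/3.
Euler: V − E + F = 2 ⇒ (4F/3) − (4F/2) + F = 2.
Multiply by 6: (8 − 12 + 6)F = 12, i.e. 2F = 12.
So F = 6, E = 4·6/2 = 12, V = 4·6/3 = 8.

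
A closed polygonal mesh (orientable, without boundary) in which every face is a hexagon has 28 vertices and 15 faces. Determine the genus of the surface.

2

Every face is a hexagon, so 2E = 6·15 = 90, giving E = 45.
χ = V − E + F = 28 − 45 + 15 = -2.
For a closed orientable surface χ = 2 − 2g, so g = (2 − (-2))/2 = 2.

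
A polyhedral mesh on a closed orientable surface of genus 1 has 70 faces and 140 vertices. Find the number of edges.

210

For a closed orientable surface of genus 1, χ = 2 − 2·1 = 0.
E = V + F − (0) = 140 + 70 − (0) = 210.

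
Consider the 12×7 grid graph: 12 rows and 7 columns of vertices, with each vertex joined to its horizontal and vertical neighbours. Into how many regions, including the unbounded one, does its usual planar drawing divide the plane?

67

The grid has V = 12·7 = 84 vertices and E = 12·6 + 7·11 = 149 edges.
F = 2 − V + E = 2 − 84 + 149 = 67.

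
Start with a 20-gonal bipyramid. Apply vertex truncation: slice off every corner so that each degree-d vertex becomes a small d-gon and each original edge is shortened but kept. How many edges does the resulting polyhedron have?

The base solid has V = 22, E = 60, F = 40.
Truncation replaces each original edge-end by a new vertex, so V′ = 2E = 120.
Each original edge survives, and each old vertex of degree d contributes d new edges; summing degrees gives Σd = 2E, so E′ = E + 2E = 3E = 180.
Each original face survives and each original vertex becomes one new face: F′ = F + V = 62.

180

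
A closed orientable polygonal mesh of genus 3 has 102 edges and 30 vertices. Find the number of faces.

For a closed orientable surface of genus 3, χ = 2 − 2·3 = -4.
F = -4 − V + E = -4 − 30 + 102 = 68.

68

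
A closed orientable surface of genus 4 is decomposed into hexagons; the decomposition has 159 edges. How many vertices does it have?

100

χ = 2 − 2·4 = -6, and every face is a hexagon so 6F = 2E.
F = 2E/6 = 53. Then V = -6 + E − F = -6 + 159 − 53 = 100.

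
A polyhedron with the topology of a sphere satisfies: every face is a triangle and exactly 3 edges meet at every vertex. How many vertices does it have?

Each face has 3 edges and each edge borders two faces, so 2E = 3F.
Each vertex has degree 3, so 3V = 2E and hence V = 3F/3.
Euler: V − E + F = 2 ⇒ (3F/3) − (3F/2) + F = 2.
Multiply by 6: (6 − 9 + 6)F = 12, i.e. 3F = 12.
So F = 4, E = 3·4/2 = 6, V = 3·4/3 = 4.

4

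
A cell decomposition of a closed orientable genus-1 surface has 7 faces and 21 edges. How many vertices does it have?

For a closed orientable surface of genus 1, χ = 2 − 2·1 = 0.
V = 0 + E − F = 0 + 21 − 7 = 14.

14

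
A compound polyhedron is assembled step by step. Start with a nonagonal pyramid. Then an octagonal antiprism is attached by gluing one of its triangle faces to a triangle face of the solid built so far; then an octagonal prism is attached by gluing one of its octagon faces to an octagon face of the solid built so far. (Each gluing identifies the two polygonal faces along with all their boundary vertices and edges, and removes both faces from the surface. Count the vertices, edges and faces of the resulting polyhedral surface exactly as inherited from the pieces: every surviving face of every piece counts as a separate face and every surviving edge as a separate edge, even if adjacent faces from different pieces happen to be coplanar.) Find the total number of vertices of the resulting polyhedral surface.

A nonagonal pyramid: V=10, E=18, F=10.
Attach an octagonal antiprism (V=16, E=32, F=18) along a 3-gon: merge 3 vertices and 3 edges, delete both glued faces → V=23, E=47, F=26.
Attach an octagonal prism (V=16, E=24, F=10) along an 8-gon: merge 8 vertices and 8 edges, delete both glued faces → V=31, E=63, F=34.
Check: V − E + F = 31 − 63 + 34 = 2.

31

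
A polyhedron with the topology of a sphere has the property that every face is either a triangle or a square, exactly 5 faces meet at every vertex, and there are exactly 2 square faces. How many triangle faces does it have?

24

Let x be the number of triangles; then F = 2 + x.
Edge–face incidences: 2E = 4·2 + 3·x = 8 + 3x.
Every vertex has degree 5, so 5V = 2E.
Euler: V − E + F = 2 ⇒ (2E)/5 − E + (2 + x) = 2.
Multiply by 10: 2·(2E) − 5·(2E) + 10·(2 + x) = 20, i.e. 20 + 10x − 3·(8 + 3x) = 20.
Collecting terms: x − 4 = 20, so x = 24.
Then 2E = 8 + 3·24 = 80, so E = 40, V = 2E/5 = 16, F = 2 + 24 = 26.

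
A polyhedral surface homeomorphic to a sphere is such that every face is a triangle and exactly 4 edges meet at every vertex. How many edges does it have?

Each face has 3 edges and each edge borders two faces, so 2E = 3F.
Each vertex has degree 4, so 4V = 2E and hence V = 3F/4.
Euler: V − E + F = 2 ⇒ (3F/4) − (3F/2) + F = 2.
Multiply by 8: (6 − 12 + 8)F = 16, i.e. 2F = 16.
So F = 8, E = 3·8/2 = 12, V = 3·8/4 = 6.

12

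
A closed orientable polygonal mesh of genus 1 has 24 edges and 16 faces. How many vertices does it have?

8

For a closed orientable surface of genus 1, χ = 2 − 2·1 = 0.
V = 0 + E − F = 0 + 24 − 16 = 8.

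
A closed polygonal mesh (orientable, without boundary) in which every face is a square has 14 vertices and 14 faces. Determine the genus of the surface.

1

Every face is a square, so 2E = 4·14 = 56, giving E = 28.
χ = V − E + F = 14 − 28 + 14 = 0.
For a closed orientable surface χ = 2 − 2g, so g = (2 − (0))/2 = 1.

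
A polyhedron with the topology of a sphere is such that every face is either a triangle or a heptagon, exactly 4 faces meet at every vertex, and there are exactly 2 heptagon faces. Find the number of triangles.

14

Let x be the number of triangles; then F = 2 + x.
Edge–face incidences: 2E = 7·2 + 3·x = 14 + 3x.
Every vertex has degree 4, so 4V = 2E.
Euler: V − E + F = 2 ⇒ (2E)/4 − E + (2 + x) = 2.
Multiply by 8: 2·(2E) − 4·(2E) + 8·(2 + x) = 16, i.e. 16 + 8x − 2·(14 + 3x) = 16.
Collecting terms: 2x − 12 = 16, so 2x = 28, so x = 14.
Then 2E = 14 + 3·14 = 56, so E = 28, V = 2E/4 = 14, F = 2 + 14 = 16.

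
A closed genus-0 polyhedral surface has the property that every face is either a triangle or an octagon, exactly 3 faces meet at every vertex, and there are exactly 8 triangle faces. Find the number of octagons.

Let x be the number of octagons; then F = 8 + x.
Edge–face incidences: 2E = 3·8 + 8·x = 24 + 8x.
Every vertex has degree 3, so 3V = 2E.
Euler: V − E + F = 2 ⇒ (2E)/3 − E + (8 + x) = 2.
Multiply by 6: 2·(2E) − 3·(2E) + 6·(8 + x) = 12, i.e. 48 + 6x − (24 + 8x) = 12.
Collecting terms: −2x + 24 = 12, so −2x = −12, so x = 6.
Then 2E = 24 + 8·6 = 72, so E = 36, V = 2E/3 = 24, F = 8 + 6 = 14.

6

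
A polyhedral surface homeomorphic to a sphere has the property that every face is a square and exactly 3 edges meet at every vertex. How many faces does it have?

Each face has 4 edges and each edge borders two faces, so 2E = 4F.
Each vertex has degree 3, so 3V = 2E and hence V = 4F/3.
Euler: V − E + F = 2 ⇒ (4F/3) − (4F/2) + F = 2.
Multiply by 6: (8 − 12 + 6)F = 12, i.e. 2F = 12.
So F = 6, E = 4·6/2 = 12, V = 4·6/3 = 8.

6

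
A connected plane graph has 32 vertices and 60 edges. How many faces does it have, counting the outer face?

30

Euler's formula for a connected plane graph: V − E + F = 2, so F = 2 − 32 + 60 = 30.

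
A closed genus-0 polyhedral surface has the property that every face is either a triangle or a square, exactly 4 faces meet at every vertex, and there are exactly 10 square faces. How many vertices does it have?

16

Let x be the number of triangles; then F = 10 + x.
Edge–face incidences: 2E = 4·10 + 3·x = 40 + 3x.
Every vertex has degree 4, so 4V = 2E.
Euler: V − E + F = 2 ⇒ (2E)/4 − E + (10 + x) = 2.
Multiply by 8: 2·(2E) − 4·(2E) + 8·(10 + x) = 16, i.e. 80 + 8x − 2·(40 + 3x) = 16.
Collecting terms: 2x = 16, so x = 8.
Then 2E = 40 + 3·8 = 64, so E = 32, V = 2E/4 = 16, F = 10 + 8 = 18.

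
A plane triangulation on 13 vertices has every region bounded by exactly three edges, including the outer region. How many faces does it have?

In a plane triangulation 3F = 2E and V − E + F = 2, so F = 2V − 4 = 2·13 − 4 = 22.

22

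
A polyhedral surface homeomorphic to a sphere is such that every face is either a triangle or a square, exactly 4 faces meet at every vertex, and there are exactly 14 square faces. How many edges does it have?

Let x be the number of triangles; then F = 14 + x.
Edge–face incidences: 2E = 4·14 + 3·x = 56 + 3x.
Every vertex has degree 4, so 4V = 2E.
Euler: V − E + F = 2 ⇒ (2E)/4 − E + (14 + x) = 2.
Multiply by 8: 2·(2E) − 4·(2E) + 8·(14 + x) = 16, i.e. 112 + 8x − 2·(56 + 3x) = 16.
Collecting terms: 2x = 16, so x = 8.
Then 2E = 56 + 3·8 = 80, so E = 40, V = 2E/4 = 20, F = 14 + 8 = 22.

40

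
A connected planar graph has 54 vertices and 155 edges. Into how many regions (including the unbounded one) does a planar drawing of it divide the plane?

103

Euler's formula for a connected plane graph: V − E + F = 2, so F = 2 − 54 + 155 = 103.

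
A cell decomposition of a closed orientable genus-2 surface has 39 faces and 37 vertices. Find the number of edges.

78

For a closed orientable surface of genus 2, χ = 2 − 2·2 = -2.
E = V + F − (-2) = 37 + 39 − (-2) = 78.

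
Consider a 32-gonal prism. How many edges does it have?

96

A prism on an n-gon has two n-gon bases and n rectangular sides: V = 2·32 = 64, E = 3·32 = 96, F = 32 + 2 = 34.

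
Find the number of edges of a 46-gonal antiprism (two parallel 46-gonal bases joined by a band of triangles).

An antiprism on an n-gon has two n-gon caps and 2n triangles: V = 2·46 = 92, E = 4·46 = 184, F = 2·46 + 2 = 94.

184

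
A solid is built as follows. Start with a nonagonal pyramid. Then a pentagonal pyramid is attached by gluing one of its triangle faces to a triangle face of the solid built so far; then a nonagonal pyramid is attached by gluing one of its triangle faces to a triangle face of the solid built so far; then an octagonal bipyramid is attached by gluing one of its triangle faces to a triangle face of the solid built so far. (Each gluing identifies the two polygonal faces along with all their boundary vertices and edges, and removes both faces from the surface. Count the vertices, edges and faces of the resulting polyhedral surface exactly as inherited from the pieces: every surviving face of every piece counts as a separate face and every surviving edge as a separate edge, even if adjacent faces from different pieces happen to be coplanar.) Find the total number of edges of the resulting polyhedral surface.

A nonagonal pyramid: V=10, E=18, F=10.
Attach a pentagonal pyramid (V=6, E=10, F=6) along a 3-gon: merge 3 vertices and 3 edges, delete both glued faces → V=13, E=25, F=14.
Attach a nonagonal pyramid (V=10, E=18, F=10) along a 3-gon: merge 3 vertices and 3 edges, delete both glued faces → V=20, E=40, F=22.
Attach an octagonal bipyramid (V=10, E=24, F=16) along a 3-gon: merge 3 vertices and 3 edges, delete both glued faces → V=27, E=61, F=36.
Check: V − E + F = 27 − 61 + 36 = 2.

61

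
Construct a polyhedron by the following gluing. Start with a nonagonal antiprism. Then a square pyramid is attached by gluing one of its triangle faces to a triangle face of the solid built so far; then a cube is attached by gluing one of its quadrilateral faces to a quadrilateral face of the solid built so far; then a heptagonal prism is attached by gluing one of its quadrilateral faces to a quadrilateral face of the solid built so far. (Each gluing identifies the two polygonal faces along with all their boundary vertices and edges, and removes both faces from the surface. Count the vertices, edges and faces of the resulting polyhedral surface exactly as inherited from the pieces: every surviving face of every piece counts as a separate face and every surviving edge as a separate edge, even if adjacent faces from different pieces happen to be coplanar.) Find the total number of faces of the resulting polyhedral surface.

A nonagonal antiprism: V=18, E=36, F=20.
Attach a square pyramid (V=5, E=8, F=5) along a 3-gon: merge 3 vertices and 3 edges, delete both glued faces → V=20, E=41, F=23.
Attach a cube (V=8, E=12, F=6) along a 4-gon: merge 4 vertices and 4 edges, delete both glued faces → V=24, E=49, F=27.
Attach a heptagonal prism (V=14, E=21, F=9) along a 4-gon: merge 4 vertices and 4 edges, delete both glued faces → V=34, E=66, F=34.
Check: V − E + F = 34 − 66 + 34 = 2.

34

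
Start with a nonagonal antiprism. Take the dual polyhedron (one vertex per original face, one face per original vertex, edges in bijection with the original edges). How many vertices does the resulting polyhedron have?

20

The base solid has V = 18, E = 36, F = 20.
The dual swaps V and F and preserves E: V′ = F = 20, E′ = E = 36, F′ = V = 18.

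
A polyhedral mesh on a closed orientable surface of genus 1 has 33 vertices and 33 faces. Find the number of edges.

66

For a closed orientable surface of genus 1, χ = 2 − 2·1 = 0.
E = V + F − (0) = 33 + 33 − (0) = 66.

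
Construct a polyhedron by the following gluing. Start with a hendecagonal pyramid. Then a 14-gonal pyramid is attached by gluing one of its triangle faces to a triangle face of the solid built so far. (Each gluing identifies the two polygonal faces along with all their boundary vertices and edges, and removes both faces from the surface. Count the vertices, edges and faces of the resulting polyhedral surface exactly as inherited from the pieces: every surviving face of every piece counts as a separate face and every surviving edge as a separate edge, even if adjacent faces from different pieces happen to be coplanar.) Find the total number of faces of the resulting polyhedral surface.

25

A hendecagonal pyramid: V=12, E=22, F=12.
Attach a 14-gonal pyramid (V=15, E=28, F=15) along a 3-gon: merge 3 vertices and 3 edges, delete both glued faces → V=24, E=47, F=25.
Check: V − E + F = 24 − 47 + 25 = 2.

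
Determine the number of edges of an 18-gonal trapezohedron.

The n-trapezohedron (dual of the n-antiprism) has V = 2·18 + 2 = 38, E = 4·18 = 72, F = 2·18 = 36.
Check: V − E + F = 38 − 72 + 36 = 2.

72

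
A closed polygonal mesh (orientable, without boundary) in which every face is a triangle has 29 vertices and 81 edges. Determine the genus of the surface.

Every face is a triangle and each edge borders two faces, so 3F = 2·81, giving F = 54.
χ = V − E + F = 29 − 81 + 54 = 2.
For a closed orientable surface χ = 2 − 2g, so g = (2 − (2))/2 = 0.

0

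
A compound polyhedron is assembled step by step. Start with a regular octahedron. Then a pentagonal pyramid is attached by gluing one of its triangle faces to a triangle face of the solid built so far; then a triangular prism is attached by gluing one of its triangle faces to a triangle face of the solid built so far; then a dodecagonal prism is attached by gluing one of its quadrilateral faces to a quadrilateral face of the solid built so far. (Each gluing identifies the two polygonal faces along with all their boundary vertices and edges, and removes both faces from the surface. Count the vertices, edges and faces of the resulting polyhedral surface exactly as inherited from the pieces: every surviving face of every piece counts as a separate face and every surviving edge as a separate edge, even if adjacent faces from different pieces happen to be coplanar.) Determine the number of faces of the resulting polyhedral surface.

27

A regular octahedron: V=6, E=12, F=8.
Attach a pentagonal pyramid (V=6, E=10, F=6) along a 3-gon: merge 3 vertices and 3 edges, delete both glued faces → V=9, E=19, F=12.
Attach a triangular prism (V=6, E=9, F=5) along a 3-gon: merge 3 vertices and 3 edges, delete both glued faces → V=12, E=25, F=15.
Attach a dodecagonal prism (V=24, E=36, F=14) along a 4-gon: merge 4 vertices and 4 edges, delete both glued faces → V=32, E=57, F=27.
Check: V − E + F = 32 − 57 + 27 = 2.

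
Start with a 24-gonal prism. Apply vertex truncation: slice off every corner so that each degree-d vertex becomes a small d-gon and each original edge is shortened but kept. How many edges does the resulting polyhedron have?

216

The base solid has V = 48, E = 72, F = 26.
Truncation replaces each original edge-end by a new vertex, so V′ = 2E = 144.
Each original edge survives, and each old vertex of degree d contributes d new edges; summing degrees gives Σd = 2E, so E′ = E + 2E = 3E = 216.
Each original face survives and each original vertex becomes one new face: F′ = F + V = 74.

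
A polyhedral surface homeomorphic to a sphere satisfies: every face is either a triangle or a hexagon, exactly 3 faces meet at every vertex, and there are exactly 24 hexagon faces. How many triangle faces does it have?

Let x be the number of triangles; then F = 24 + x.
Edge–face incidences: 2E = 6·24 + 3·x = 144 + 3x.
Every vertex has degree 3, so 3V = 2E.
Euler: V − E + F = 2 ⇒ (2E)/3 − E + (24 + x) = 2.
Multiply by 6: 2·(2E) − 3·(2E) + 6·(24 + x) = 12, i.e. 144 + 6x − (144 + 3x) = 12.
Collecting terms: 3x = 12, so x = 4.
Then 2E = 144 + 3·4 = 156, so E = 78, V = 2E/3 = 52, F = 24 + 4 = 28.

4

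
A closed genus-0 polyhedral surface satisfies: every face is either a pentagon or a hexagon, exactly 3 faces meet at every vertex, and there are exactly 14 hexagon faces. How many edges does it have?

72

Let x be the number of pentagons; then F = 14 + x.
Edge–face incidences: 2E = 6·14 + 5·x = 84 + 5x.
Every vertex has degree 3, so 3V = 2E.
Euler: V − E + F = 2 ⇒ (2E)/3 − E + (14 + x) = 2.
Multiply by 6: 2·(2E) − 3·(2E) + 6·(14 + x) = 12, i.e. 84 + 6x − (84 + 5x) = 12.
Collecting terms: x = 12.
Then 2E = 84 + 5·12 = 144, so E = 72, V = 2E/3 = 48, F = 14 + 12 = 26.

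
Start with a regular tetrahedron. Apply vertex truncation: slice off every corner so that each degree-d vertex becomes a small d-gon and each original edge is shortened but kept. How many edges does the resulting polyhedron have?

18

The base solid has V = 4, E = 6, F = 4.
Truncation replaces each original edge-end by a new vertex, so V′ = 2E = 12.
Each original edge survives, and each old vertex of degree d contributes d new edges; summing degrees gives Σd = 2E, so E′ = E + 2E = 3E = 18.
Each original face survives and each original vertex becomes one new face: F′ = F + V = 8.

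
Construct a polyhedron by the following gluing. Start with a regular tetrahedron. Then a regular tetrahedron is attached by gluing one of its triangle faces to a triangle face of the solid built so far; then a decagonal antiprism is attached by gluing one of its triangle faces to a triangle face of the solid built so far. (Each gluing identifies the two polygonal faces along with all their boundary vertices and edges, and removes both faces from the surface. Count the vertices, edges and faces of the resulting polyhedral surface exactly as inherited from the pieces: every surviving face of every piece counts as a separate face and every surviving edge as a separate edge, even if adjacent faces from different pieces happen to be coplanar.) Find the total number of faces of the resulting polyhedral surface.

26

A regular tetrahedron: V=4, E=6, F=4.
Attach a regular tetrahedron (V=4, E=6, F=4) along a 3-gon: merge 3 vertices and 3 edges, delete both glued faces → V=5, E=9, F=6.
Attach a decagonal antiprism (V=20, E=40, F=22) along a 3-gon: merge 3 vertices and 3 edges, delete both glued faces → V=22, E=46, F=26.
Check: V − E + F = 22 − 46 + 26 = 2.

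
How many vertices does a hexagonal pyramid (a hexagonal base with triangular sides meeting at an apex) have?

7

A pyramid on an n-gon base has one n-gon and n triangles: V = 6 + 1 = 7, E = 2·6 = 12, F = 6 + 1 = 7.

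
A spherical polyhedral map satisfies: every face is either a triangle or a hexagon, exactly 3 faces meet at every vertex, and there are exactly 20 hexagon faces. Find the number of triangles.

Let x be the number of triangles; then F = 20 + x.
Edge–face incidences: 2E = 6·20 + 3·x = 120 + 3x.
Every vertex has degree 3, so 3V = 2E.
Euler: V − E + F = 2 ⇒ (2E)/3 − E + (20 + x) = 2.
Multiply by 6: 2·(2E) − 3·(2E) + 6·(20 + x) = 12, i.e. 120 + 6x − (120 + 3x) = 12.
Collecting terms: 3x = 12, so x = 4.
Then 2E = 120 + 3·4 = 132, so E = 66, V = 2E/3 = 44, F = 20 + 4 = 24.

4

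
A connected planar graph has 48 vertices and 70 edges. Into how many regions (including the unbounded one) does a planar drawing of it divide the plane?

24

Euler's formula for a connected plane graph: V − E + F = 2, so F = 2 − 48 + 70 = 24.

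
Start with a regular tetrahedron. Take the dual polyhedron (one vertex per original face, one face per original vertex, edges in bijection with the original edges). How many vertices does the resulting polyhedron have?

The base solid has V = 4, E = 6, F = 4.
The dual swaps V and F and preserves E: V′ = F = 4, E′ = E = 6, F′ = V = 4.

4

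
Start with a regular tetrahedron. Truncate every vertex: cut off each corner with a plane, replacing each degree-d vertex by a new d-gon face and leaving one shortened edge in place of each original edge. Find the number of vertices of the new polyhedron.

12

The base solid has V = 4, E = 6, F = 4.
Truncation replaces each original edge-end by a new vertex, so V′ = 2E = 12.
Each original edge survives, and each old vertex of degree d contributes d new edges; summing degrees gives Σd = 2E, so E′ = E + 2E = 3E = 18.
Each original face survives and each original vertex becomes one new face: F′ = F + V = 8.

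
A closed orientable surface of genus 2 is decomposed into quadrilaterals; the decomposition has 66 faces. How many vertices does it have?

χ = 2 − 2·2 = -2, and every face is a square so 4F = 2E.
E = 4·66/2 = 132. Then V = -2 + E − F = -2 + 132 − 66 = 64.

64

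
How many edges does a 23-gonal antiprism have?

An antiprism on an n-gon has two n-gon caps and 2n triangles: V = 2·23 = 46, E = 4·23 = 92, F = 2·23 + 2 = 48.

92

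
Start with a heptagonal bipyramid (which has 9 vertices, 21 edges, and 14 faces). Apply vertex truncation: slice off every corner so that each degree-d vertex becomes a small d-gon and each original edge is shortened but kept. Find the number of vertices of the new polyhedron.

Truncation replaces each original edge-end by a new vertex, so V′ = 2E = 42.
Each original edge survives, and each old vertex of degree d contributes d new edges; summing degrees gives Σd = 2E, so E′ = E + 2E = 3E = 63.
Each original face survives and each original vertex becomes one new face: F′ = F + V = 23.

42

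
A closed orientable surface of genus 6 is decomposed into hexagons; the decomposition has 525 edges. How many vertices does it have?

χ = 2 − 2·6 = -10, and every face is a hexagon so 6F = 2E.
F = 2E/6 = 175. Then V = -10 + E − F = -10 + 525 − 175 = 340.

340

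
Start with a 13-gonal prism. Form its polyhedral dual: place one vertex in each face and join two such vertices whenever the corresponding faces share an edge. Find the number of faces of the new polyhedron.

26

The base solid has V = 26, E = 39, F = 15.
The dual swaps V and F and preserves E: V′ = F = 15, E′ = E = 39, F′ = V = 26.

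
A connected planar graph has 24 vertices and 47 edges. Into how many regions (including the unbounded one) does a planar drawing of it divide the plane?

Euler's formula for a connected plane graph: V − E + F = 2, so F = 2 − 24 + 47 = 25.

25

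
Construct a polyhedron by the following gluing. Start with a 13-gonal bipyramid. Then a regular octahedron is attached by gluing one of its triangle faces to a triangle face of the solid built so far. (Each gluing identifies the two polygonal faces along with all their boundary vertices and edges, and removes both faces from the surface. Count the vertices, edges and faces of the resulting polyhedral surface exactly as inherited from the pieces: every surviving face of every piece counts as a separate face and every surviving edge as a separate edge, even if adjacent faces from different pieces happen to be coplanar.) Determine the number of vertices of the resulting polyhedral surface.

18

A 13-gonal bipyramid: V=15, E=39, F=26.
Attach a regular octahedron (V=6, E=12, F=8) along a 3-gon: merge 3 vertices and 3 edges, delete both glued faces → V=18, E=48, F=32.
Check: V − E + F = 18 − 48 + 32 = 2.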